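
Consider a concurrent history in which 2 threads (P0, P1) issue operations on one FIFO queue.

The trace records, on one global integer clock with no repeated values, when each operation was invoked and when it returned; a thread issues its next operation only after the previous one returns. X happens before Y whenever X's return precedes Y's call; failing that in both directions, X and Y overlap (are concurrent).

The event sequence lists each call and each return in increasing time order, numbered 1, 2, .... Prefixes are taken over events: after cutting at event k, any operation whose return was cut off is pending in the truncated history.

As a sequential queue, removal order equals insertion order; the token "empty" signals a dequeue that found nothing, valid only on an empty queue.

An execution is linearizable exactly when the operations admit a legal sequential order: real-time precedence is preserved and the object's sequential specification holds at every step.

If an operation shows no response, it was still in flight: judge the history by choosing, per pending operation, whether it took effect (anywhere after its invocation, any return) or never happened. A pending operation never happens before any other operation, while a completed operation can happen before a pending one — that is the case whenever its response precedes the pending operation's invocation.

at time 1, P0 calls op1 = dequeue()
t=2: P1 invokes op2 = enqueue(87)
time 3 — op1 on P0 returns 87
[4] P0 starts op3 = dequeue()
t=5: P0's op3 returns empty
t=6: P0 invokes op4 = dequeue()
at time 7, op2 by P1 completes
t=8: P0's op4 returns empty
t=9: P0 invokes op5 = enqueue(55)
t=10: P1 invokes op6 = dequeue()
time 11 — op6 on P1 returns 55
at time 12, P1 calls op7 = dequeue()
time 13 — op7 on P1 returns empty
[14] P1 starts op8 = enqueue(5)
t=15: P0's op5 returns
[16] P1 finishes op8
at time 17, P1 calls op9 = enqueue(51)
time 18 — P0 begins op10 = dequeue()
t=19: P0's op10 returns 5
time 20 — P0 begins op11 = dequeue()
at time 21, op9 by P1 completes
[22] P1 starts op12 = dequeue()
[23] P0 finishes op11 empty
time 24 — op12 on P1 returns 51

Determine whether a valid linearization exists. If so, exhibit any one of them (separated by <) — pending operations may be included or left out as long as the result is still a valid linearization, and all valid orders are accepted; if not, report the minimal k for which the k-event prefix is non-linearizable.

linearizable — witness: op2 < op1 < op3 < op4 < op5 < op6 < op7 < op8 < op9 < op10 < op12 < op11

after step 1 (op2 enqueue(87)): queue <87>
after step 2 (op1 dequeue() → 87): queue <>
after step 3 (op3 dequeue() → empty): queue <>
after step 4 (op4 dequeue() → empty): queue <>
after step 5 (op5 enqueue(55)): queue <55>
after step 6 (op6 dequeue() → 55): queue <>
after step 7 (op7 dequeue() → empty): queue <>
after step 8 (op8 enqueue(5)): queue <5>
after step 9 (op9 enqueue(51)): queue <5,51>
after step 10 (op10 dequeue() → 5): queue <51>
after step 11 (op12 dequeue() → 51): queue <>
after step 12 (op11 dequeue() → empty): queue <>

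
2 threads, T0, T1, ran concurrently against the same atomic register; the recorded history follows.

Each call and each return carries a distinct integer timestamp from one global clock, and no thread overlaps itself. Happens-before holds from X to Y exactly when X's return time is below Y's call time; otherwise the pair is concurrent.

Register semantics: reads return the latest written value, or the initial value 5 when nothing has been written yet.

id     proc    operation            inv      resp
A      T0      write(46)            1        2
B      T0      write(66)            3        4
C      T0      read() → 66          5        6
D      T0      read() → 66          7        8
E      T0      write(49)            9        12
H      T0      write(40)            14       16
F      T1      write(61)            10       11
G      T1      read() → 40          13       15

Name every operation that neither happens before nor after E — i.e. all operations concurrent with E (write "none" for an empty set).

E spans [9,12]; an op avoiding the whole window 9..12 is ordered, any other is concurrent
A [1,2]: before
B [3,4]: before
C [5,6]: before
D [7,8]: before
F [10,11]: concurrent
G [13,15]: after
H [14,16]: after

F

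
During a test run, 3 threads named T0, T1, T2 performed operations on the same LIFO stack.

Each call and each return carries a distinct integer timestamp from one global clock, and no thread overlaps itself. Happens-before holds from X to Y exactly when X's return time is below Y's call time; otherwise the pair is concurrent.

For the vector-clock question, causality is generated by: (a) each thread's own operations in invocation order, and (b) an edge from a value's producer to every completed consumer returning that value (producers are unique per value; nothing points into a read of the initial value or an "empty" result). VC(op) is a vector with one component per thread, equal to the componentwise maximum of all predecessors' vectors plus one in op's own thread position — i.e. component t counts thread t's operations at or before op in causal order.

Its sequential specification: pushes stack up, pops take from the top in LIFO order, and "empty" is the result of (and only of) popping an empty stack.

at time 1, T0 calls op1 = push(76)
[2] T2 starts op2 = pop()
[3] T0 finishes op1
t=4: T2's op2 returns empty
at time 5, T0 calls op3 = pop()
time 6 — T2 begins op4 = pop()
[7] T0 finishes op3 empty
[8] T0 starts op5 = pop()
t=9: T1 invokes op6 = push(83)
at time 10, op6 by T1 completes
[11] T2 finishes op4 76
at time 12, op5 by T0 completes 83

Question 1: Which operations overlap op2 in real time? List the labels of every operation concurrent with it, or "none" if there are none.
op1

op2 spans [2,4]; an op avoiding the whole window 2..4 is ordered, any other is concurrent
op1 [1,3]: concurrent
op3 [5,7]: after
op4 [6,11]: after
op5 [8,12]: after
op6 [9,10]: after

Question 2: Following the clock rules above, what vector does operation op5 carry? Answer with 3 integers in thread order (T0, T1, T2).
(3, 1, 0)

VC(op2, invoked at 2): no causal predecessors; +1 on T2 → (0, 0, 1)
VC(op6, invoked at 9): no causal predecessors; +1 on T1 → (0, 1, 0)
VC(op1, invoked at 1): no causal predecessors; +1 on T0 → (1, 0, 0)
op3 (invocation 5): componentwise max over VC(op1)=(1, 0, 0), +1 at T0, giving (2, 0, 0)
op4 (invocation 6): componentwise max over VC(op1)=(1, 0, 0), VC(op2)=(0, 0, 1), +1 at T2, giving (1, 0, 2)
op5 (invocation 8): componentwise max over VC(op3)=(2, 0, 0), VC(op6)=(0, 1, 0), +1 at T0, giving (3, 1, 0)
target: VC(op5) = (3, 1, 0)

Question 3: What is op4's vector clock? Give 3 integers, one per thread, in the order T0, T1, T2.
(1, 0, 2)

invoked at 2, op2 has no predecessors; its own T2 bump gives (0, 0, 1)
invoked at 9, op6 has no predecessors; its own T1 bump gives (0, 1, 0)
invoked at 1, op1 has no predecessors; its own T0 bump gives (1, 0, 0)
merge at op3 (invoked 5): VC(op1)=(1, 0, 0), own-thread bump on T0 → (2, 0, 0)
merge at op4 (invoked 6): VC(op1)=(1, 0, 0), VC(op2)=(0, 0, 1), own-thread bump on T2 → (1, 0, 2)
merge at op5 (invoked 8): VC(op3)=(2, 0, 0), VC(op6)=(0, 1, 0), own-thread bump on T0 → (3, 1, 0)
target: VC(op4) = (1, 0, 2)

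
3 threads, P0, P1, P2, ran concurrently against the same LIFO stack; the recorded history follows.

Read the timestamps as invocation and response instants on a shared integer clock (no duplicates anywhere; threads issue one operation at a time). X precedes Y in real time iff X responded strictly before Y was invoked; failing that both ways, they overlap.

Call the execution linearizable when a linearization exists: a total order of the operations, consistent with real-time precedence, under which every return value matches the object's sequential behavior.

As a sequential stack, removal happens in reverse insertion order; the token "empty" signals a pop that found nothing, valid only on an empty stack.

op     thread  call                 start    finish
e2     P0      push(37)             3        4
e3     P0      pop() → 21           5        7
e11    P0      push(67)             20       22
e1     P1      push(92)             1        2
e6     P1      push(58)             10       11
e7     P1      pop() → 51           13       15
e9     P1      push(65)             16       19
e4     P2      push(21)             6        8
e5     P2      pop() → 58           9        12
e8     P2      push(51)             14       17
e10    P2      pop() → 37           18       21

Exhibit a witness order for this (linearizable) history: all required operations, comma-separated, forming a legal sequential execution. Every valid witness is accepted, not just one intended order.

after step 1 (e1 push(92)): stack <92>
after step 2 (e2 push(37)): stack <92,37>
after step 3 (e4 push(21)): stack <92,37,21>
after step 4 (e3 pop() → 21): stack <92,37>
after step 5 (e6 push(58)): stack <92,37,58>
after step 6 (e5 pop() → 58): stack <92,37>
after step 7 (e8 push(51)): stack <92,37,51>
after step 8 (e7 pop() → 51): stack <92,37>
after step 9 (e10 pop() → 37): stack <92>
after step 10 (e9 push(65)): stack <92,65>
after step 11 (e11 push(67)): stack <92,65,67>

e1, e2, e4, e3, e6, e5, e8, e7, e10, e9, e11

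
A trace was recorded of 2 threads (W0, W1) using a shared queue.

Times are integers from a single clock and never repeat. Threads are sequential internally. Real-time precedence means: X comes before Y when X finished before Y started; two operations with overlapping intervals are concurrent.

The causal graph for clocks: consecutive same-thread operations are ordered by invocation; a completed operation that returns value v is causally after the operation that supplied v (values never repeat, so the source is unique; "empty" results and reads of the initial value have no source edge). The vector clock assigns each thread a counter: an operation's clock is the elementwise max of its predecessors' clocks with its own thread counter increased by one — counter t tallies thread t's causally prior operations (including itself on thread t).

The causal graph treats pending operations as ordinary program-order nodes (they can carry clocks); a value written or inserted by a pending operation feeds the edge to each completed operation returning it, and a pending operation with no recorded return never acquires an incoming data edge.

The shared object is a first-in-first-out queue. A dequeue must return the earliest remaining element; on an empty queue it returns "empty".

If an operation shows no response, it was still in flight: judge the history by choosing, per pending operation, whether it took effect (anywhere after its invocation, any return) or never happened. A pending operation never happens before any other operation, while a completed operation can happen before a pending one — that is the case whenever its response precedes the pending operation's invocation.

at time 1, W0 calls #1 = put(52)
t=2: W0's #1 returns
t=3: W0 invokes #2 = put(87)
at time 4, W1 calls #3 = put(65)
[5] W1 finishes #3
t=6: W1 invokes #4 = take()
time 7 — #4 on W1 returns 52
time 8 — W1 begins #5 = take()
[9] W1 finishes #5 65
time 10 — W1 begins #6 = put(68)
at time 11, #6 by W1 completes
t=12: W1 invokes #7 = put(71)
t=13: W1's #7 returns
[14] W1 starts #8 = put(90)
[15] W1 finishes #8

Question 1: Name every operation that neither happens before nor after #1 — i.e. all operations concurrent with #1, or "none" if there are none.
Answer: none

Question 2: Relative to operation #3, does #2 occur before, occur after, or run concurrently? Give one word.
Answer: concurrent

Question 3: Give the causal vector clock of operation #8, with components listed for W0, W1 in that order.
Answer: (1, 6)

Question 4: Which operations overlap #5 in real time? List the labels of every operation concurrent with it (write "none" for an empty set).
Answer: #2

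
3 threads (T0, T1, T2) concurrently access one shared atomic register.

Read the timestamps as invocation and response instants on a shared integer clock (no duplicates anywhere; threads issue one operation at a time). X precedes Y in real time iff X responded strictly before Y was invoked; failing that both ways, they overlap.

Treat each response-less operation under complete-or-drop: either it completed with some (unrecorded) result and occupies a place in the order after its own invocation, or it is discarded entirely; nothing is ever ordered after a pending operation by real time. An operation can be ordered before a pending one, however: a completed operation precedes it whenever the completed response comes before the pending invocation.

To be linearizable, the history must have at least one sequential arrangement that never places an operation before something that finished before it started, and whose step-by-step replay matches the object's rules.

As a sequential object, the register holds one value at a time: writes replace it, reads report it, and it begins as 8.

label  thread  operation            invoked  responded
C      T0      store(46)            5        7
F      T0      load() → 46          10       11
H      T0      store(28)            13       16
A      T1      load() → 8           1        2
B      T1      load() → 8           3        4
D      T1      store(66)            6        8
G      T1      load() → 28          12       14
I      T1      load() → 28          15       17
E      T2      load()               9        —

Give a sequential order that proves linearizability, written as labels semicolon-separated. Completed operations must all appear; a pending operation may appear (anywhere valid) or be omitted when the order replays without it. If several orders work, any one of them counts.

step 1: A load() → 8 — value 8
step 2: B load() → 8 — value 8
step 3: D store(66) — value 66
step 4: C store(46) — value 46
step 5: E load() (pending, included) — value 46
step 6: F load() → 46 — value 46
step 7: H store(28) — value 28
step 8: G load() → 28 — value 28
step 9: I load() → 28 — value 28

A; B; D; C; E; F; H; G; I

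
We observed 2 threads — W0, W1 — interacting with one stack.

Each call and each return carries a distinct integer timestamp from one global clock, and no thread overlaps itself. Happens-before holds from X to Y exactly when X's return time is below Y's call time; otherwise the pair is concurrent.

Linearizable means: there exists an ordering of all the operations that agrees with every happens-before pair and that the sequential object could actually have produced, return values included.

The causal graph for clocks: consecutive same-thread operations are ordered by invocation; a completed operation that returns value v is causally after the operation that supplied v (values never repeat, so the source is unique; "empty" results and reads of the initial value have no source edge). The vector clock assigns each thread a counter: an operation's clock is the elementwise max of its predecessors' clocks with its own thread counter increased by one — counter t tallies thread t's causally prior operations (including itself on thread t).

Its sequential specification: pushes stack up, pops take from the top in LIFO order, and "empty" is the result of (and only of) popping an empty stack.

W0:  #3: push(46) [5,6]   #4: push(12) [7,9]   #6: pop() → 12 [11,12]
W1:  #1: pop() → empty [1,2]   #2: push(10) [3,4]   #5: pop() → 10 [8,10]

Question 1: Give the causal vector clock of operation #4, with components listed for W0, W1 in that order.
(2, 0)

no predecessors for #1 (invoked 1): W1 increments from zero → (0, 1)
no predecessors for #3 (invoked 5): W0 increments from zero → (1, 0)
invoked at 3, #2 merges VC(#1)=(0, 1) and bumps W1's slot → (0, 2)
invoked at 7, #4 merges VC(#3)=(1, 0) and bumps W0's slot → (2, 0)
invoked at 8, #5 merges VC(#2)=(0, 2) and bumps W1's slot → (0, 3)
invoked at 11, #6 merges VC(#4)=(2, 0) and bumps W0's slot → (3, 0)
target: VC(#4) = (2, 0)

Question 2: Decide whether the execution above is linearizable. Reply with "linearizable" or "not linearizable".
not linearizable

already the first 10 events (up to #5's response at time 10) admit no linearization; the first 9 still do
no legal order exists: 2 real-time-consistent candidates over 5 completed stack operations, all rejected
take #1, #2, #3, #4, #5: step 5 already fails, because #5 pop() → 10 cannot occur there
take #1, #2, #3, #5, #4: step 4 already fails, because #5 pop() → 10 cannot occur there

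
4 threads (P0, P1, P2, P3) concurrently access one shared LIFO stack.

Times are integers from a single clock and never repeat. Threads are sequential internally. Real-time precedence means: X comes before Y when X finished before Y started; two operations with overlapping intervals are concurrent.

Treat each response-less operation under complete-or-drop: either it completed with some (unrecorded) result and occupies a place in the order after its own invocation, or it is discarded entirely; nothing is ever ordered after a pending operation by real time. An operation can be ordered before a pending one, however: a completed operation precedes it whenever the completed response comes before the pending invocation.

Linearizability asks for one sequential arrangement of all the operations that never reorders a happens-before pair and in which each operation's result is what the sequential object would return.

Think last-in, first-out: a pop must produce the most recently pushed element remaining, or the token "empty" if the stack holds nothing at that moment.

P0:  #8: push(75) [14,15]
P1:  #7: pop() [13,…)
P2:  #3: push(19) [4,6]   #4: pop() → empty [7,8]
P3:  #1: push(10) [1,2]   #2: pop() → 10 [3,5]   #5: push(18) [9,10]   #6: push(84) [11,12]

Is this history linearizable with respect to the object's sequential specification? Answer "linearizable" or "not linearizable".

cut after 7 events: linearizable; cut after 8 events (#4 responds, time 8): not linearizable
the 4 completed operations admit 2 real-time orders; each fails the LIFO stack replay
sample order #1, #2, #3, #4 stalls at step 4 — #4 pop() → empty has no legal effect
sample order #1, #3, #2, #4 stalls at step 3 — #2 pop() → 10 has no legal effect

not linearizable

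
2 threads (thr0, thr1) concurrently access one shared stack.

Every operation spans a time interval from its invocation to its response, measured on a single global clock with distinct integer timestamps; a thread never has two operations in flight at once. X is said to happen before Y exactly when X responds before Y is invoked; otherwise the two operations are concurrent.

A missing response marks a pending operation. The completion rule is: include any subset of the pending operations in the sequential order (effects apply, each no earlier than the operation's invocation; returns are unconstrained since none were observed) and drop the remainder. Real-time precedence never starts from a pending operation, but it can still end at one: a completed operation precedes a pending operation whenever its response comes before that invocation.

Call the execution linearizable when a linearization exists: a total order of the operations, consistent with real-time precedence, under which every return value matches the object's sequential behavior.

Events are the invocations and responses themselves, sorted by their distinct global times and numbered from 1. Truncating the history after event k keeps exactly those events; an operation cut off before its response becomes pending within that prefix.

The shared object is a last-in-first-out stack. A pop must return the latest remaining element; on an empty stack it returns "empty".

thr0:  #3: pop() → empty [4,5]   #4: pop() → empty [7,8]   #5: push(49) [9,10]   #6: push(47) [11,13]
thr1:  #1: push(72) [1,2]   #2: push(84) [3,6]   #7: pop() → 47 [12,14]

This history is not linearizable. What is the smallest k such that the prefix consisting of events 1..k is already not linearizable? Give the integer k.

a valid linearization of events 1..4 exists, for instance #1:
after step 1 (#1 push(72)): stack <72>
include event 5 — #3 responding at 5 — and every candidate order breaks
including or dropping the 1 pending operation (#2) in any combination fails
one such order, #1, #3 (pending dropped), breaks at step 2 where #3 pop() → empty is illegal

5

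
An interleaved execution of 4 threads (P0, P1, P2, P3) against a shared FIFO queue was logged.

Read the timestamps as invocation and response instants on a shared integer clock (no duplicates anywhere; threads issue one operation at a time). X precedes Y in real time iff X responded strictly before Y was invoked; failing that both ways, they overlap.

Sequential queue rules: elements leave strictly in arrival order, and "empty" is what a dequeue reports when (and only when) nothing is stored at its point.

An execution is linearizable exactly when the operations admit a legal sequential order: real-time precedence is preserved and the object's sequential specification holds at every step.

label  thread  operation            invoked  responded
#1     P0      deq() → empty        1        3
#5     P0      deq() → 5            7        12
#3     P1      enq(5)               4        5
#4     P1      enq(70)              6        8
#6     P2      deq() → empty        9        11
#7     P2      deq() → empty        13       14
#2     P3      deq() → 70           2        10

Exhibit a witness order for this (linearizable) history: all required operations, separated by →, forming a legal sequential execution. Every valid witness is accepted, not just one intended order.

#1 → #3 → #4 → #5 → #2 → #6 → #7

step 1: #1 deq() → empty — queue <>
step 2: #3 enq(5) — queue <5>
step 3: #4 enq(70) — queue <5,70>
step 4: #5 deq() → 5 — queue <70>
step 5: #2 deq() → 70 — queue <>
step 6: #6 deq() → empty — queue <>
step 7: #7 deq() → empty — queue <>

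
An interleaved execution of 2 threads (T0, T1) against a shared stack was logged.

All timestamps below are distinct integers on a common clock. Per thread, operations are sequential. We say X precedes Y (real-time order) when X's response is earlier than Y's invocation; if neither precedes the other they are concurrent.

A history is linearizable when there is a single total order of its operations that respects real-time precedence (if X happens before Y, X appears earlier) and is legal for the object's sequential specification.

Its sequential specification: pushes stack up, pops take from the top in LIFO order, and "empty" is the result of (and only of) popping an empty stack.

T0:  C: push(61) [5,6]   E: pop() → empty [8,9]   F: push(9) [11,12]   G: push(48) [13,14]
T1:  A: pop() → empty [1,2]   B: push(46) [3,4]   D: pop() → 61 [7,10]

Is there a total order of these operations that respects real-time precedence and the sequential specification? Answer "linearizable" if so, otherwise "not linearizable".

already the first 9 events (up to E's response at time 9) admit no linearization; the first 8 still do
a single order respects real time; the 4 completed stack operations fail replay along it
no completion choice of the 1 pending operation (D) rescues it — every subset was tried
sample order A, B, C, E (pending dropped) stalls at step 4 — E pop() → empty has no legal effect

not linearizable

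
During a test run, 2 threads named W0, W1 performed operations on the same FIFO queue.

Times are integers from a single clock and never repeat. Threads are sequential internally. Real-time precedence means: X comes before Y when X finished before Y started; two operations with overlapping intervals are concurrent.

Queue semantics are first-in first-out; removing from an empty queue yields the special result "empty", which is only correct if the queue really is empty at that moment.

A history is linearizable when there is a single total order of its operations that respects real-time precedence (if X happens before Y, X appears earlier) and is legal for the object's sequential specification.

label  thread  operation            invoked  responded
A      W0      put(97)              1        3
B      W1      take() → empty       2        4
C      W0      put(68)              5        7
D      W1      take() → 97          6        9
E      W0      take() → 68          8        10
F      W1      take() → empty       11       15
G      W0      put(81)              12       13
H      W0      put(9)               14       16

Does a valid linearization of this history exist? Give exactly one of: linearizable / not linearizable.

linearizable

one valid linearization: B, A, C, D, E, F, G, H
1. B take() → empty, leaving queue <>
2. A put(97), leaving queue <97>
3. C put(68), leaving queue <97,68>
4. D take() → 97, leaving queue <68>
5. E take() → 68, leaving queue <>
6. F take() → empty, leaving queue <>
7. G put(81), leaving queue <81>
8. H put(9), leaving queue <81,9>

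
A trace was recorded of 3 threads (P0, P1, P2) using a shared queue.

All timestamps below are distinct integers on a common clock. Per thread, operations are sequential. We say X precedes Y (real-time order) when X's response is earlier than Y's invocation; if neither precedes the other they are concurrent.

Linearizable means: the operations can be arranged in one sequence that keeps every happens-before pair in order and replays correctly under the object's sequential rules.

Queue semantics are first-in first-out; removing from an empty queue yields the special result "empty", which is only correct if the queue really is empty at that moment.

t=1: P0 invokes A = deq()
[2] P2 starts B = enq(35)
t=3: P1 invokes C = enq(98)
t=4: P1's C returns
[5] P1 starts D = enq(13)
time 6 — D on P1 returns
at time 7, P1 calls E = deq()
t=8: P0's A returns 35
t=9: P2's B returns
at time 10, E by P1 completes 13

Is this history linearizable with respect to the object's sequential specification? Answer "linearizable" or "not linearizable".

through event 9 a valid linearization exists; event 10 (E responding at time 10) ends that
all 20 real-time-respecting orders fail — 5 completed queue operations, no legal replay
e.g. A, B, C, D, E: illegal at step 1, since A deq() → 35 cannot apply there
e.g. A, C, B, D, E: illegal at step 1, since A deq() → 35 cannot apply there

not linearizable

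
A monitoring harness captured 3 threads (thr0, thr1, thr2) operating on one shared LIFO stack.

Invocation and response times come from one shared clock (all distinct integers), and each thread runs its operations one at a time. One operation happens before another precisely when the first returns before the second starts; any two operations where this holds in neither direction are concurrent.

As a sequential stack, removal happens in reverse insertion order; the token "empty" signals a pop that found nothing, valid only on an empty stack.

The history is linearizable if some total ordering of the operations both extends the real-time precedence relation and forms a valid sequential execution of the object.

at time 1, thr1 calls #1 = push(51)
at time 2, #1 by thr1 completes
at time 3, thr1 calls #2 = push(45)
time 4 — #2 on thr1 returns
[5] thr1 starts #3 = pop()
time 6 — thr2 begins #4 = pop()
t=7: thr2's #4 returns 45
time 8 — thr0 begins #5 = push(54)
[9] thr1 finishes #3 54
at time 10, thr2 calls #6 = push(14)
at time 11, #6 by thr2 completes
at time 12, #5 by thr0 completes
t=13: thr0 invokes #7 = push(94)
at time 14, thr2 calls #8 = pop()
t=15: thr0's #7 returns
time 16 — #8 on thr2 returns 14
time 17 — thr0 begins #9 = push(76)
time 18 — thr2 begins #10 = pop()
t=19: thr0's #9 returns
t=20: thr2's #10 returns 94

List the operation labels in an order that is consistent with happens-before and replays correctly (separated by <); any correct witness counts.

after step 1 (#1 push(51)): stack <51>
after step 2 (#2 push(45)): stack <51,45>
after step 3 (#4 pop() → 45): stack <51>
after step 4 (#5 push(54)): stack <51,54>
after step 5 (#3 pop() → 54): stack <51>
after step 6 (#6 push(14)): stack <51,14>
after step 7 (#8 pop() → 14): stack <51>
after step 8 (#7 push(94)): stack <51,94>
after step 9 (#10 pop() → 94): stack <51>
after step 10 (#9 push(76)): stack <51,76>

#1 < #2 < #4 < #5 < #3 < #6 < #8 < #7 < #10 < #9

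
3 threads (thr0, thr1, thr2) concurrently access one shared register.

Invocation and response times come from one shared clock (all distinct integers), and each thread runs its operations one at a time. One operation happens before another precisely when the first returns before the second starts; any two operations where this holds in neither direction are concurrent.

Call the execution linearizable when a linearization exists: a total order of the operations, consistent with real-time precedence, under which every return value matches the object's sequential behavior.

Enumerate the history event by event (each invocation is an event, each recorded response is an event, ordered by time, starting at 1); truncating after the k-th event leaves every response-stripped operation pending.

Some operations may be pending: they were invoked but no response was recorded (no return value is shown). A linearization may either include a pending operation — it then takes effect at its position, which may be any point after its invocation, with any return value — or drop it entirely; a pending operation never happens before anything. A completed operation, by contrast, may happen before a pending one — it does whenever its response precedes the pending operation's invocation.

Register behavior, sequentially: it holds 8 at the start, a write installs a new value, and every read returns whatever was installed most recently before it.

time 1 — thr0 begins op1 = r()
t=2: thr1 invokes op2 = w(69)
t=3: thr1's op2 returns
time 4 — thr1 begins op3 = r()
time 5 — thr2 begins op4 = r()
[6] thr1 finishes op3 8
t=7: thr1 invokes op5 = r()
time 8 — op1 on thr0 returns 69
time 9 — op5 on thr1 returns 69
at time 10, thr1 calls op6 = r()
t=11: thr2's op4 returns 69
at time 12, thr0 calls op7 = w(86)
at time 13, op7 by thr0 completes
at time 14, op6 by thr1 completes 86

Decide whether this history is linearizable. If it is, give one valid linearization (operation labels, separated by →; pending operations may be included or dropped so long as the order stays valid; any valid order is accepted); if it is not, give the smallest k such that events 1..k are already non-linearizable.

prefix check: 1..5 passes, 1..6 fails once op3's time-6 response joins
exactly one order of the 2 completed ops respects real time; the register replay fails
no escape via the 2 pending operations (op1, op4): every completion choice fails
for example op2, op3 (pending dropped) fails at step 2: op3 r() → 8 is not legal there

not linearizable — minimal violating prefix: 6 events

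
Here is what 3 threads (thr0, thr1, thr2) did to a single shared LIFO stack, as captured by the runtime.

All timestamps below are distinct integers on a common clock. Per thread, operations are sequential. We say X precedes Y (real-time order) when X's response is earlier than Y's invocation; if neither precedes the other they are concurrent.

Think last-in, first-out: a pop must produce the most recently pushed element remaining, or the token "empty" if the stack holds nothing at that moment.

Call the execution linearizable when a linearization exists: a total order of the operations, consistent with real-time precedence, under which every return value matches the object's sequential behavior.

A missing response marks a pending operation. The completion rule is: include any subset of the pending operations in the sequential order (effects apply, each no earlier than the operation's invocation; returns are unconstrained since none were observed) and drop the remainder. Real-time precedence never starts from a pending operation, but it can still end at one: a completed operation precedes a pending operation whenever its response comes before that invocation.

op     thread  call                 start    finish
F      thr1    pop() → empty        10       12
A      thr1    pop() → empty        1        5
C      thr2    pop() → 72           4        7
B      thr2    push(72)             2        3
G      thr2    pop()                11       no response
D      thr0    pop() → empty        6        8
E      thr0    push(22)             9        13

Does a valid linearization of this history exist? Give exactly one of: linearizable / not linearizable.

witness order: A, B, C, D, E, G, F
after step 1 (A pop() → empty): stack <>
after step 2 (B push(72)): stack <72>
after step 3 (C pop() → 72): stack <>
after step 4 (D pop() → empty): stack <>
after step 5 (E push(22)): stack <22>
after step 6 (G pop() (pending, included)): stack <>
after step 7 (F pop() → empty): stack <>

linearizable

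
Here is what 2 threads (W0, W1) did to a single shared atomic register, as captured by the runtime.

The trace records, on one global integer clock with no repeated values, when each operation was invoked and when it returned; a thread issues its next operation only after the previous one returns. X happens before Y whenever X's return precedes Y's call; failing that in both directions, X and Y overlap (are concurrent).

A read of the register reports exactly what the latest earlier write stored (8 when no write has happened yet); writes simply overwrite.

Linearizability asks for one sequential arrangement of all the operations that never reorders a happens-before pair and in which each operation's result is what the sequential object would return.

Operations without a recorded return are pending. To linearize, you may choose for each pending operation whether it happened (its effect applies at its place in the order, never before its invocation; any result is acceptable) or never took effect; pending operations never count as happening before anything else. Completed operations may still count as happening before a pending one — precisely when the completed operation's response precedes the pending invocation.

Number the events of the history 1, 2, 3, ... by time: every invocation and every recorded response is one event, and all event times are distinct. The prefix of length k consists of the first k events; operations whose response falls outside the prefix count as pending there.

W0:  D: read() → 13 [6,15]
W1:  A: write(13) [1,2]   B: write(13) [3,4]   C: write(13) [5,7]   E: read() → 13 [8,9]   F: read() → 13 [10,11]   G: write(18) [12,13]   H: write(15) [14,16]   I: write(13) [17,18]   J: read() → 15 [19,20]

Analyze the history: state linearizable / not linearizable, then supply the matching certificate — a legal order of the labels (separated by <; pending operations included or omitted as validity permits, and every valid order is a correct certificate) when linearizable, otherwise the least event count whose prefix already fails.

not linearizable — minimal violating prefix: 20 events

the violation lands at event 20, J's response at time 20: events 1..19 linearize, events 1..20 do not
10 completed operations, 6 real-time-consistent orders — every atomic register replay fails
for example A, B, C, D, E, F, G, H, I, J fails at step 10: J read() → 15 is not legal there
for example A, B, C, E, D, F, G, H, I, J fails at step 10: J read() → 15 is not legal there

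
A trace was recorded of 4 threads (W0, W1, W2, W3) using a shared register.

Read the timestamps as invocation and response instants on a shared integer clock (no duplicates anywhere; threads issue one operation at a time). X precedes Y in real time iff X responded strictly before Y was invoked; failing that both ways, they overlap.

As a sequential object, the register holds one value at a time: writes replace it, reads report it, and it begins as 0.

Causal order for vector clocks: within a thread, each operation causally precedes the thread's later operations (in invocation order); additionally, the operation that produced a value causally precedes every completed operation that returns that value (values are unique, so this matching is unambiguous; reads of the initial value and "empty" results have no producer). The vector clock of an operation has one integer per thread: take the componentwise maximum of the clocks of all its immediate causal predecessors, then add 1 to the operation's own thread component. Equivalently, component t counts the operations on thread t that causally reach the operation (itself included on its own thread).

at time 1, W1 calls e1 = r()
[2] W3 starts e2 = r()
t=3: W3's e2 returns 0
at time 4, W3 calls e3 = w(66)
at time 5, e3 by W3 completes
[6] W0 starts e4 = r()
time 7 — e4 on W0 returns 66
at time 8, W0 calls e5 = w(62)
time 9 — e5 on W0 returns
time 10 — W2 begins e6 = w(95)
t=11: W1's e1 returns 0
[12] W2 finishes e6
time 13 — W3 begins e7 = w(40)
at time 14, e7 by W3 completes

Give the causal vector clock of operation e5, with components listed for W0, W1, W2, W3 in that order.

invoked at 2, e2 has no predecessors; its own W3 bump gives (0, 0, 0, 1)
invoked at 10, e6 has no predecessors; its own W2 bump gives (0, 0, 1, 0)
invoked at 1, e1 has no predecessors; its own W1 bump gives (0, 1, 0, 0)
invoked at 4, e3 merges VC(e2)=(0, 0, 0, 1) and bumps W3's slot → (0, 0, 0, 2)
invoked at 13, e7 merges VC(e3)=(0, 0, 0, 2) and bumps W3's slot → (0, 0, 0, 3)
invoked at 6, e4 merges VC(e3)=(0, 0, 0, 2) and bumps W0's slot → (1, 0, 0, 2)
invoked at 8, e5 merges VC(e4)=(1, 0, 0, 2) and bumps W0's slot → (2, 0, 0, 2)
target: VC(e5) = (2, 0, 0, 2)

(2, 0, 0, 2)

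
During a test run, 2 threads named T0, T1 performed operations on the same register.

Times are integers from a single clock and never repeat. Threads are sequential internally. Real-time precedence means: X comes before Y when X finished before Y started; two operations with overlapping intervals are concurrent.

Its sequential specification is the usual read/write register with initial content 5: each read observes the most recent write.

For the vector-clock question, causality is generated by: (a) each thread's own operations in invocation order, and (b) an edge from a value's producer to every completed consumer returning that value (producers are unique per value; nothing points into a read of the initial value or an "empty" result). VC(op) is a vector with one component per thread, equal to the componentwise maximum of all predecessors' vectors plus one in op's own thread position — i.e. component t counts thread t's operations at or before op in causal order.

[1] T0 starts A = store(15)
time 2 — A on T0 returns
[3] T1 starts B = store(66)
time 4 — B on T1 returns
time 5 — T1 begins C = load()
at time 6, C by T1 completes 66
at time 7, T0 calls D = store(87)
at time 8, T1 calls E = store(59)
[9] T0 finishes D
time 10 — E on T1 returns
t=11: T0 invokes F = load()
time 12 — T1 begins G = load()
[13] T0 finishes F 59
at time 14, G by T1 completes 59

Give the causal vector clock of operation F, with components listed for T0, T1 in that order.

(3, 3)

invoked at 3, B has no predecessors; its own T1 bump gives (0, 1)
invoked at 1, A has no predecessors; its own T0 bump gives (1, 0)
from VC(B)=(0, 1), C (invoked 5) maxes components and bumps T1 → (0, 2)
from VC(A)=(1, 0), D (invoked 7) maxes components and bumps T0 → (2, 0)
from VC(C)=(0, 2), E (invoked 8) maxes components and bumps T1 → (0, 3)
from VC(E)=(0, 3), G (invoked 12) maxes components and bumps T1 → (0, 4)
from VC(D)=(2, 0), VC(E)=(0, 3), F (invoked 11) maxes components and bumps T0 → (3, 3)
target: VC(F) = (3, 3)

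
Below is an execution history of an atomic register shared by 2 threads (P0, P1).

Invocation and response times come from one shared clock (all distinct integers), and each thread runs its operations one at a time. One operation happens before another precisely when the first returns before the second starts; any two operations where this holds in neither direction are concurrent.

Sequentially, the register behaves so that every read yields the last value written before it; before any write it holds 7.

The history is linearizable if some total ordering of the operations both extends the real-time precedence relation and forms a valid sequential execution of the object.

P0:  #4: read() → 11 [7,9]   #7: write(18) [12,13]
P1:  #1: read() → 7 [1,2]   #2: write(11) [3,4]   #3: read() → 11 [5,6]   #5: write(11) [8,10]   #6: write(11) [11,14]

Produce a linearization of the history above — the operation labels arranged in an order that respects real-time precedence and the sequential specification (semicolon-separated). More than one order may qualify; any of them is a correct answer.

#1; #2; #3; #4; #5; #6; #7

1. #1 read() → 7, leaving value 7
2. #2 write(11), leaving value 11
3. #3 read() → 11, leaving value 11
4. #4 read() → 11, leaving value 11
5. #5 write(11), leaving value 11
6. #6 write(11), leaving value 11
7. #7 write(18), leaving value 18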